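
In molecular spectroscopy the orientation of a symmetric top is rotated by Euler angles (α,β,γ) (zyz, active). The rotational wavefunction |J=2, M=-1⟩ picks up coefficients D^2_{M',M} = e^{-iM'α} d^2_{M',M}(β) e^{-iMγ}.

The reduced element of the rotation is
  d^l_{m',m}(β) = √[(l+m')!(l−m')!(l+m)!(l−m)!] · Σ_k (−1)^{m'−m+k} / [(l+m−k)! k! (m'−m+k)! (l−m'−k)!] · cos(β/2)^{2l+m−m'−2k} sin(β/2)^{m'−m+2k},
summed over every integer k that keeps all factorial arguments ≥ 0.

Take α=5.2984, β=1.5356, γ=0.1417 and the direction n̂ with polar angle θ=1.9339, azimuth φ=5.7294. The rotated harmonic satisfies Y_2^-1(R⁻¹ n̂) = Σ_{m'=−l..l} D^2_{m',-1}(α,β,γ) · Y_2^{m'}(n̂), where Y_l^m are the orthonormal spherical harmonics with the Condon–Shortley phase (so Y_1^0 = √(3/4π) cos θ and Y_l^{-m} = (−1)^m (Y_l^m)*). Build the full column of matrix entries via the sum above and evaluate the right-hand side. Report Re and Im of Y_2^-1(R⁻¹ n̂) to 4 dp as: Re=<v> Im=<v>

Need the full column D^2_{m',-1} for m'=−2..2 at α=5.2984, β=1.5356, γ=0.1417.
cos(β/2)=0.719440, sin(β/2)=0.694554
d^2_{-2,-1}: single k=1 term ⇒ +0.517274;  D = -0.131518-0.500275i
d^2_{-1,-1}: k∈[0..1] ⇒ +0.267904 -0.749071 = -0.481167;  D = -0.320054+0.359287i
d^2_{0,-1}: k∈[0..1] ⇒ -0.633529 +0.590458 = -0.043071;  D = -0.042639-0.006083i
d^2_{1,-1}: k∈[0..1] ⇒ +0.749071 -0.232715 = +0.516356;  D = +0.221948+0.466222i
d^2_{2,-1}: single k=0 term ⇒ -0.482107;  D = +0.248065-0.413389i
Y_2^{m'}(θ=1.9339,φ=5.7294) and Σ D·Y over m':
  (-0.1315-0.5003i)·(+0.1508+0.3020i)  (-0.3201+0.3593i)·(-0.2182-0.1349i)  (-0.0426-0.0061i)·(-0.1960+0.0000i)  (+0.2219+0.4662i)·(+0.2182-0.1349i)  (+0.2481-0.4134i)·(+0.1508-0.3020i)
Y_2^-1(R⁻¹ n̂) = +0.281778-0.214674i

Re=0.2818 Im=-0.2147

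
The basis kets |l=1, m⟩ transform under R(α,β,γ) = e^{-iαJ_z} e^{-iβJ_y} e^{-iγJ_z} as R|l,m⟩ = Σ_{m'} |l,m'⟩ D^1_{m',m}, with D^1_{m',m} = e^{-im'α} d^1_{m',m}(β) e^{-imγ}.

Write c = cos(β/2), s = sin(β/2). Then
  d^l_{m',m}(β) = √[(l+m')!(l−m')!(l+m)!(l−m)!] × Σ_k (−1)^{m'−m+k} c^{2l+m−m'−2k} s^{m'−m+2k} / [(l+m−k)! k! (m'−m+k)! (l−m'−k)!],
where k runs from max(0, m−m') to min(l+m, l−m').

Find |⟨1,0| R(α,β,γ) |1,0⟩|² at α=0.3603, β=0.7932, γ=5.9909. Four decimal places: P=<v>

D^1_{0,0}(0.3603,0.7932,5.9909) = e^{-i·0·0.3603}·d^1_{0,0}(0.7932)·e^{-i·0·5.9909}. Compute d first:
With c≡cos(β/2)=0.922380 and s≡sin(β/2)=0.386284, N=[1·1·1·1]^{1/2}=1.000000
Admissible k: 0..1 (factorial args all ≥0)
  k=0: (−1)^0·1.0000/(1)·0.9224^2·0.3863^0 = +0.850784
  k=1: (−1)^1·1.0000/(1)·0.9224^0·0.3863^2 = -0.149216
d^1_{0,0}(0.7932) = +0.850784 -0.149216 = +0.701569
|D^1_{0,0}|² = |d^1_{0,0}(β)|² = (+0.701569)² = 0.492198 (the z-rotation phases have unit modulus)

P=0.4922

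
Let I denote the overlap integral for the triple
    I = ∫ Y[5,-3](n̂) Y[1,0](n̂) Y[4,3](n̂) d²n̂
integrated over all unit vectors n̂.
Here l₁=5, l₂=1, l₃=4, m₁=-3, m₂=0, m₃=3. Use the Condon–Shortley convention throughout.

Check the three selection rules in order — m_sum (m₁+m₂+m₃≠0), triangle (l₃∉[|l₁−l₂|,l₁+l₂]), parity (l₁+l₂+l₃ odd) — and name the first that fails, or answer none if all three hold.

none

azimuthal sum: -3 + 0 + 3 = 0  ✓
4 ≤ 4 ≤ 6 (triangle on l)  ✓
L = 5 + 1 + 4 = 10 (even)  ✓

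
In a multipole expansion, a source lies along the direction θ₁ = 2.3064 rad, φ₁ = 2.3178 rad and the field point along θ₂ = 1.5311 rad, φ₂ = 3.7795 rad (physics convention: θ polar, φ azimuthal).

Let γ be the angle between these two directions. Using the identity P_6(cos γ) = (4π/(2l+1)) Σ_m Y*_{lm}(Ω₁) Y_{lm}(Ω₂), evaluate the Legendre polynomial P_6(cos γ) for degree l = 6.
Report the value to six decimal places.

Term-by-term m-sum for l=6 (normalisation 4π/13 = 0.966644):
  m=-6: (+0.018323+0.078127i) × (-0.372086+0.304509i) = -0.030608-0.023490i  (running Σ = -0.030608-0.023490i)
  m=-5: (-0.140691+0.208577i) × (+0.066075-0.003170i) = -0.008635+0.014228i  (running Σ = -0.039243-0.009263i)
  m=-4: (-0.421188+0.065199i) × (+0.290418+0.194436i) = -0.134998-0.062959i  (running Σ = -0.174241-0.072222i)
  m=-3: (-0.272692-0.216136i) × (-0.025865-0.072444i) = -0.008605+0.025345i  (running Σ = -0.182845-0.046876i)
  m=-2: (+0.005688+0.073927i) × (+0.091865-0.302342i) = +0.022874+0.005072i  (running Σ = -0.159972-0.041805i)
  m=-1: (-0.253123+0.273347i) × (-0.065001+0.048185i) = +0.003282-0.029965i  (running Σ = -0.156690-0.071769i)
  m=0: (-0.031696-0.000000i) × (-0.307383+0.000000i) = +0.009743+0.000000i  (running Σ = -0.146947-0.071769i)
  m=1: (+0.253123+0.273347i) × (+0.065001+0.048185i) = +0.003282+0.029965i  (running Σ = -0.143665-0.041805i)
  m=2: (+0.005688-0.073927i) × (+0.091865+0.302342i) = +0.022874-0.005072i  (running Σ = -0.120791-0.046876i)
  m=3: (+0.272692-0.216136i) × (+0.025865-0.072444i) = -0.008605-0.025345i  (running Σ = -0.129396-0.072222i)
  m=4: (-0.421188-0.065199i) × (+0.290418-0.194436i) = -0.134998+0.062959i  (running Σ = -0.264393-0.009263i)
  m=5: (+0.140691+0.208577i) × (-0.066075-0.003170i) = -0.008635-0.014228i  (running Σ = -0.273028-0.023490i)
  m=6: (+0.018323-0.078127i) × (-0.372086-0.304509i) = -0.030608+0.023490i  (running Σ = -0.303636+0.000000i)
Total Σ_m = -0.303636+0.000000i. Multiply by 0.966644: -0.293508+0.000000i. P_6(cos γ) = -0.293508

-0.293508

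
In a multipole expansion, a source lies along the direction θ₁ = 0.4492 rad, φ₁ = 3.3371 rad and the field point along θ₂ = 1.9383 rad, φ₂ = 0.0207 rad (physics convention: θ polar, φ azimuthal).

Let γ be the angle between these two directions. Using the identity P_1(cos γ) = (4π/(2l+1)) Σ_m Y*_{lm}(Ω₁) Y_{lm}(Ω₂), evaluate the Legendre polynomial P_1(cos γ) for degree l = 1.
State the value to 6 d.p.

Summing Y*_{l m}(θ₁,φ₁)·Y_{l m}(θ₂,φ₂) over m ∈ [−1, 1]; prefactor 4π/(2·1+1) = 4.188790:
  m=-1: Y*=-0.14717 - 0.02915j  Y=0.32236 - 0.00667j  product -0.04764 - 0.00841j
  m=+0: Y*=0.44013 + 0.00000j  Y=-0.17555 + 0.00000j  product -0.07726 + 0.00000j
  m=+1: Y*=0.14717 - 0.02915j  Y=-0.32236 - 0.00667j  product -0.04764 + 0.00841j
Total Σ_m = -0.17254 + 0.00000j. Multiply by 4.188790: -0.72272 + 0.00000j. P_1(cos γ) = -0.722717

-0.722717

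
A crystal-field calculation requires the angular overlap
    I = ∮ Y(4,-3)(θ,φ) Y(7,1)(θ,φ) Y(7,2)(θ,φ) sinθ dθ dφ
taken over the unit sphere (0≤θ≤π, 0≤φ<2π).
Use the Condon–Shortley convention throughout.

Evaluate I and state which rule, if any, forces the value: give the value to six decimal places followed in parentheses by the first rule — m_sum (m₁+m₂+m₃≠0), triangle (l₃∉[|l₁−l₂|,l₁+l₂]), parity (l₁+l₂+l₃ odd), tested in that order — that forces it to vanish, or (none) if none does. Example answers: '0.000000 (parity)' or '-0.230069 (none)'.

Rules hold: Σm=0, L=18 even, 3≤7≤11.
N = 9·15·15 = 2025
Δ = 4!·4!·10!/19! = 1/58198140
Racah Σ t=0..4: t=0:+1/17418240 t=1:−1/622080 t=2:+1/230400 t=3:−1/622080 t=4:+1/17418240 = 1/806400
⇒ 3j(4 7 7; 0 0 0)² = 2268/230945, sgn -1
Racah Σ t=3..4: t=3:−1/2073600 t=4:+1/2488320 = -1/12441600
⇒ 3j(4 7 7; -3 1 2)² = 98/138567, sgn +1
4πI² = N·(3j₀)²·(3jₘ)² = 30005640/2133423721
I = -1·√(0.0140645/4π) = -0.03345476
No selection rule forces the value: the integral is nonzero (none).

-0.033455 (none)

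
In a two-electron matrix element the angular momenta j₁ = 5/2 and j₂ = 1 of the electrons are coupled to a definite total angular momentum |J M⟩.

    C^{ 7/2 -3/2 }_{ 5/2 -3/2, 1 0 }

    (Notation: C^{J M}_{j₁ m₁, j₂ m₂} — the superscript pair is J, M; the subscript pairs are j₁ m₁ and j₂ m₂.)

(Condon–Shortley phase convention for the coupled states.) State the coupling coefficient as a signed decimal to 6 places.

triangle: 0!*5!*2!/8! = 240/40320
(j±m)!: 1!*4!*1!*1!*2!*5! = 5760
prefactor² = (2J+1)*Δ*N² = 1920/7
  k=0: +1/(0!*0!*4!*1!*1!*1!) = 1/24
Σ = 1/24  ⇒  CG² = 1920/7*(1/24)² = 10/21
CG = +√(10/21) = +0.690066

+√(10/21) ≈ +0.690066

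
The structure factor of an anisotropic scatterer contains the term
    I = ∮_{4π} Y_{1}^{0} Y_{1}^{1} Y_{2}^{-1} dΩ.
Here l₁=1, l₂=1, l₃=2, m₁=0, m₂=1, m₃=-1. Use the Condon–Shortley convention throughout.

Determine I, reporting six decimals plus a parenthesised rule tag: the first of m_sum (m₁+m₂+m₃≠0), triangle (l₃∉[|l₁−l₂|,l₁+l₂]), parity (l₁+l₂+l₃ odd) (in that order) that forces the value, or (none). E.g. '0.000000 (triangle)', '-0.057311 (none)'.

Checks pass: Σm=0; 4 even; l₃=2∈[0,2].
(2·1+1)(2·1+1)(2·2+1) = 45
Δ: 0! 2! 2! / 5! → 1/30
sum: t=0:+1/1 = 1/1
3j²(1 1 2; 0 0 0) = Δ·Π!·Σ² = 2/15  (sign +1)
sum: t=0:+1/2 = 1/2
3j²(1 1 2; 0 1 -1) = Δ·Π!·Σ² = 1/10  (sign -1)
combine: 4πI² = 45·2/15·1/10 = 3/5
take √, sign -1: I = -0.21850969
No selection rule forces the value: the integral is nonzero (none).

-0.218510 (none)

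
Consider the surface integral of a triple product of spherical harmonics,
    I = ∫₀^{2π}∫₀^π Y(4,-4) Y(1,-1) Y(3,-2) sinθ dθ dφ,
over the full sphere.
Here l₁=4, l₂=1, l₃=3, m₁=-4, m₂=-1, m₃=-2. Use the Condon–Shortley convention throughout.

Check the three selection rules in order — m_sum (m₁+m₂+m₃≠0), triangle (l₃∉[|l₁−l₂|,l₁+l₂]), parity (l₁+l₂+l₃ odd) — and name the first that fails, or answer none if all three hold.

m_sum

Σmᵢ = -7  ✗
l₃∈[|l₁−l₂|,l₁+l₂]=[3,5], have l₃=3
Σlᵢ = 8 ⇒ even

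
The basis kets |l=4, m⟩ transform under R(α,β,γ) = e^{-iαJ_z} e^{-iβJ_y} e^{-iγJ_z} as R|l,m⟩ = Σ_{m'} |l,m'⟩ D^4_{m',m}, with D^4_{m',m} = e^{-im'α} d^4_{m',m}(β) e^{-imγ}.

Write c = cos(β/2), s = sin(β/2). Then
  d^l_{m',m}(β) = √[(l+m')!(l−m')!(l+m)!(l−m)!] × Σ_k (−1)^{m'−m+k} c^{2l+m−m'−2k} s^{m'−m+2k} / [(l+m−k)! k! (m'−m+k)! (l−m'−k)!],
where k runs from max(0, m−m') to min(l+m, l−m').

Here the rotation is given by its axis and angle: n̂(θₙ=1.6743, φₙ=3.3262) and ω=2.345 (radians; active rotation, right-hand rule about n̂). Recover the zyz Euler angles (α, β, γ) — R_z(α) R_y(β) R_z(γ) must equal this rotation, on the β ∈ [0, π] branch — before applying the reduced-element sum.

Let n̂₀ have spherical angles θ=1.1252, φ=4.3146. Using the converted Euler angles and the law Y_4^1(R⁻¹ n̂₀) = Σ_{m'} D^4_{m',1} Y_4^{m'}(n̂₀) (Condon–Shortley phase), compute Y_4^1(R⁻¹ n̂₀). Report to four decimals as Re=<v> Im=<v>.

Re=-0.4785 Im=0.1435

Axis–angle → zyz. n̂ = (sinθₙcosφₙ, sinθₙsinφₙ, cosθₙ) = (-0.977748, -0.182578, -0.103319), ω = 2.3450.
R = I cosω + sinω [n̂]ₓ + (1−cosω) n̂n̂ᵀ gives
  R = [+0.925221, +0.377195, +0.041108; +0.229453, -0.642506, +0.731120; +0.302187, -0.667016, -0.681009]
β = atan2(√(R₁₃²+R₂₃²), R₃₃) = 2.319936; α = atan2(R₂₃, R₁₃) mod 2π = 1.514629; γ = atan2(R₃₂, −R₃₁) mod 2π = 4.287007
Need the full column D^4_{m',1} for m'=−4..4 at α=1.5146, β=2.3199, γ=4.2870.
cos(β/2)=0.399369, sin(β/2)=0.916790
d^4_{-4,1}: single k=5 term ⇒ +0.308722;  D = -0.061549+0.302524i
d^4_{-3,1}: k∈[4..5] ⇒ +0.237737 -0.751690 = -0.513954;  D = -0.497089-0.130577i
d^4_{-2,1}: k∈[3..5] ⇒ +0.110712 -0.875143 +0.922360 = +0.157929;  D = +0.048636-0.150254i
d^4_{-1,1}: k∈[2..5] ⇒ +0.034102 -0.539136 +1.420561 -0.499068 = +0.416459;  D = -0.388394-0.150293i
d^4_{0,1}: k∈[1..4] ⇒ +0.006644 -0.210062 +1.106978 -0.972253 = -0.068693;  D = +0.028347-0.062571i
d^4_{1,1}: k∈[0..3] ⇒ +0.000647 -0.051154 +0.539136 -0.947041 = -0.458411;  D = -0.406280-0.212314i
d^4_{2,1}: k∈[0..2] ⇒ -0.006303 +0.166069 -0.583429 = -0.423663;  D = -0.216990+0.363876i
d^4_{3,1}: k∈[0..1] ⇒ +0.027068 -0.237737 = -0.210669;  D = +0.174597+0.117887i
d^4_{4,1}: single k=0 term ⇒ -0.058584;  D = +0.035456-0.046636i
Y_4^{m'}(θ=1.1252,φ=4.3146) and Σ D·Y over m':
  (-0.0615+0.3025i)·(-0.0060+0.2933i)  (-0.4971-0.1306i)·(+0.3685-0.1461i)  (+0.0486-0.1503i)·(-0.0572-0.0584i)  (-0.3884-0.1503i)·(+0.1211-0.2883i)  (+0.0283-0.0626i)·(-0.1444+0.0000i)  (-0.4063-0.2123i)·(-0.1211-0.2883i)  (-0.2170+0.3639i)·(-0.0572+0.0584i)  (+0.1746+0.1179i)·(-0.3685-0.1461i)  (+0.0355-0.0466i)·(-0.0060-0.2933i)
Y_4^1(R⁻¹ n̂) = -0.478481+0.143484i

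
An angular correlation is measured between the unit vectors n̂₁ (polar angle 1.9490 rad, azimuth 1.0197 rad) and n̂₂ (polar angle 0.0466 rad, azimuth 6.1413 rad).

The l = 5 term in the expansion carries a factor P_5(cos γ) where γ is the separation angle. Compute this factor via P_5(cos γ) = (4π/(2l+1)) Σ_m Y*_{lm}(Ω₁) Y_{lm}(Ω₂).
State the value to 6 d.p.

Addition theorem: P_5(cos γ) = (4π/11) Σ_m Y*_{lm}(Ω₁) Y_{lm}(Ω₂), m = −5…5:
  [-5]  conj(Y_{5,-5})(Ω₁) = 0.12116 - 0.29804j ; Y_{5,-5}(Ω₂) = 0.00000 + 0.00000j ; Δ = 0.00000 - 0.00000j
  [-4]  conj(Y_{5,-4})(Ω₁) = 0.23933 + 0.32578j ; Y_{5,-4}(Ω₂) = 0.00001 + 0.00000j ; Δ = 0.00000 + 0.00000j
  [-3]  conj(Y_{5,-3})(Ω₁) = -0.06285 + 0.00520j ; Y_{5,-3}(Ω₂) = 0.00025 + 0.00012j ; Δ = -0.00002 - 0.00001j
  [-2]  conj(Y_{5,-2})(Ω₁) = -0.14425 + 0.28497j ; Y_{5,-2}(Ω₂) = 0.00703 + 0.00205j ; Δ = -0.00160 + 0.00171j
  [-1]  conj(Y_{5,-1})(Ω₁) = -0.08080 - 0.13147j ; Y_{5,-1}(Ω₂) = 0.11726 + 0.01675j ; Δ = -0.00727 - 0.01677j
  [+0]  conj(Y_{5,0})(Ω₁) = -0.28618 + 0.00000j ; Y_{5,0}(Ω₂) = 0.92043 + 0.00000j ; Δ = -0.26341 + 0.00000j
  [+1]  conj(Y_{5,1})(Ω₁) = 0.08080 - 0.13147j ; Y_{5,1}(Ω₂) = -0.11726 + 0.01675j ; Δ = -0.00727 + 0.01677j
  [+2]  conj(Y_{5,2})(Ω₁) = -0.14425 - 0.28497j ; Y_{5,2}(Ω₂) = 0.00703 - 0.00205j ; Δ = -0.00160 - 0.00171j
  [+3]  conj(Y_{5,3})(Ω₁) = 0.06285 + 0.00520j ; Y_{5,3}(Ω₂) = -0.00025 + 0.00012j ; Δ = -0.00002 + 0.00001j
  [+4]  conj(Y_{5,4})(Ω₁) = 0.23933 - 0.32578j ; Y_{5,4}(Ω₂) = 0.00001 - 0.00000j ; Δ = 0.00000 - 0.00000j
  [+5]  conj(Y_{5,5})(Ω₁) = -0.12116 - 0.29804j ; Y_{5,5}(Ω₂) = -0.00000 + 0.00000j ; Δ = 0.00000 + 0.00000j
Total Σ_m = -0.28118 - 0.00000j. Multiply by 1.142397: -0.32122 - 0.00000j. P_5(cos γ) = -0.321220

-0.321220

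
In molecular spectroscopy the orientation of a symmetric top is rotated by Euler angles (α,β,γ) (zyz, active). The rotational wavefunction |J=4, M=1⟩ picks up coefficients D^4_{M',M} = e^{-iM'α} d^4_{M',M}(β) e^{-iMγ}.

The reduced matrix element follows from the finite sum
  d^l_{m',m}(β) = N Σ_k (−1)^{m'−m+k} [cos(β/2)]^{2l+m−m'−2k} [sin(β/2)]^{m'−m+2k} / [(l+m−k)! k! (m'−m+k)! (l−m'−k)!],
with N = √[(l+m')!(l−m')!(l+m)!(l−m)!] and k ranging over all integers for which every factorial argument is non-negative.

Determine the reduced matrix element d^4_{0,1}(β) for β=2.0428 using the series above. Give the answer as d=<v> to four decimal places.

d^4_{0,1}(β=2.0428) via the finite sum:
With c≡cos(β/2)=0.522172 and s≡sin(β/2)=0.852840, N=[24·24·120·6]^{1/2}=643.987578
k∈{1,2,3,4} keeps every argument non-negative
  k=1: (−1)^0·643.9876/(144)·0.5222^7·0.8528^1 = +0.040372
  k=2: (−1)^1·643.9876/(24)·0.5222^5·0.8528^3 = -0.646158
  k=3: (−1)^2·643.9876/(24)·0.5222^3·0.8528^5 = +1.723637
  k=4: (−1)^3·643.9876/(144)·0.5222^1·0.8528^7 = -0.766305
d^4_{0,1}(2.0428) = +0.040372 -0.646158 +1.723637 -0.766305 = +0.351546

d=0.3515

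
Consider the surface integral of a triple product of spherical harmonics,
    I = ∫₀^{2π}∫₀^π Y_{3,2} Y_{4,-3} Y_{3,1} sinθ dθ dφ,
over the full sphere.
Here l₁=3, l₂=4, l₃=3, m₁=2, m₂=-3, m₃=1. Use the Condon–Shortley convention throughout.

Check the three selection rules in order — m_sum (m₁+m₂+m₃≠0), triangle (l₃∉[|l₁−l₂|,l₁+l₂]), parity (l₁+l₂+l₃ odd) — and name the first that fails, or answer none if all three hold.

m₁+m₂+m₃ = 2 − 3 + 1 = 0  ✓
triangle: |3−4|=1 ≤ l₃=3 ≤ 3+4=7  ✓
parity: l₁+l₂+l₃ = 10 is even  ✓

none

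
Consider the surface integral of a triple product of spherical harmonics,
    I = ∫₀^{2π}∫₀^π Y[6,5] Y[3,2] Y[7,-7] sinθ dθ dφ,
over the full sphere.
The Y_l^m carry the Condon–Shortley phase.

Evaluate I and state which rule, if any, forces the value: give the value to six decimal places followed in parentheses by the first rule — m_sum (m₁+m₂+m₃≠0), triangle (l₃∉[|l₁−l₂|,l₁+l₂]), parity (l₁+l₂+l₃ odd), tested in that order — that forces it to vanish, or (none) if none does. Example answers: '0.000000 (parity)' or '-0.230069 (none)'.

-0.201189 (none)

Checks pass: Σm=0; 16 even; l₃=7∈[3,9].
(2·6+1)(2·3+1)(2·7+1) = 1365
Δ: 2! 10! 4! / 17! → 1/2042040
sum: t=0:+1/207360 t=1:−1/57600 t=2:+1/207360 = -1/129600
3j²(6 3 7; 0 0 0) = Δ·Π!·Σ² = 168/12155  (sign +1)
sum: t=1:−1/87091200 = -1/87091200
3j²(6 3 7; 5 2 -7) = Δ·Π!·Σ² = 11/408  (sign -1)
combine: 4πI² = 1365·168/12155·11/408 = 147/289
take √, sign -1: I = -0.20118927
No selection rule forces the value: the integral is nonzero (none).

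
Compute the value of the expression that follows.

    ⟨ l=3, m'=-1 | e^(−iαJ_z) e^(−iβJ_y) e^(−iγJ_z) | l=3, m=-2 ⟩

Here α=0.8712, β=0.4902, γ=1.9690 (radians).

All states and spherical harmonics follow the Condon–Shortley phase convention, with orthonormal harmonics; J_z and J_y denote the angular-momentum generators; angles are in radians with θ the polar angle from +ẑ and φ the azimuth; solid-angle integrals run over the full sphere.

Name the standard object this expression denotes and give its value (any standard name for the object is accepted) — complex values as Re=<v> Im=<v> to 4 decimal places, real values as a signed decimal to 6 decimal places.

Wigner D-matrix element, Re=-0.0558 Im=0.5741

This is a Wigner D-matrix element — the rotation-matrix element ⟨l m'| R(α,β,γ) |l m⟩ in the angular-momentum basis.
Split into d^3_{-1,-2}(β=0.4902) × two z-phases.
c=cos(0.490200/2)=0.970113, s=sin(0.490200/2)=0.242653; N=√[2·24·1·120]=75.894664
k: max(0,(-2)−(-1))=0 … min(3+(-2),3−(-1))=1
  k=0: (−1)^1·75.8947/(24)·0.9701^5·0.2427^1 = -0.659323
  k=1: (−1)^2·75.8947/(12)·0.9701^3·0.2427^3 = +0.082500
d^3_{-1,-2}(0.4902) = -0.659323 +0.082500 = -0.576822
D = (+0.643909+0.765102i)·(-0.576822)·(-0.699279-0.714848i) = -0.055756+0.574121i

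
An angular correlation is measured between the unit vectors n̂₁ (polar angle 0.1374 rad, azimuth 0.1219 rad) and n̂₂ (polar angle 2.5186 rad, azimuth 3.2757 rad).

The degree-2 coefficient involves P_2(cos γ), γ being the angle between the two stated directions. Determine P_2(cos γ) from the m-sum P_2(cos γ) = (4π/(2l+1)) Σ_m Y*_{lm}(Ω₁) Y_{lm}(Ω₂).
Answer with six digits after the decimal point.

0.673225

Expand P_2 via completeness: Σ_{m} conj(Y_{2,m}) at Ω₁ times Y_{2,m} at Ω₂ —
  [-2]  conj(Y_{2,-2})(Ω₁) = +0.007032+0.001749i ; Y_{2,-2}(Ω₂) = +0.126800-0.034849i ; Δ = +0.000953-0.000023i
  [-1]  conj(Y_{2,-1})(Ω₁) = +0.104039+0.012746i ; Y_{2,-1}(Ω₂) = +0.362789-0.048947i ; Δ = +0.038368-0.000468i
  [+0]  conj(Y_{2,0})(Ω₁) = +0.613033-0.000000i ; Y_{2,0}(Ω₂) = +0.308672+0.000000i ; Δ = +0.189226+0.000000i
  [+1]  conj(Y_{2,1})(Ω₁) = -0.104039+0.012746i ; Y_{2,1}(Ω₂) = -0.362789-0.048947i ; Δ = +0.038368+0.000468i
  [+2]  conj(Y_{2,2})(Ω₁) = +0.007032-0.001749i ; Y_{2,2}(Ω₂) = +0.126800+0.034849i ; Δ = +0.000953+0.000023i
Accumulated sum +0.267868+0.000000i; after 4π/(2l+1) scaling, +0.673225+0.000000i ⇒ P_2 = 0.673225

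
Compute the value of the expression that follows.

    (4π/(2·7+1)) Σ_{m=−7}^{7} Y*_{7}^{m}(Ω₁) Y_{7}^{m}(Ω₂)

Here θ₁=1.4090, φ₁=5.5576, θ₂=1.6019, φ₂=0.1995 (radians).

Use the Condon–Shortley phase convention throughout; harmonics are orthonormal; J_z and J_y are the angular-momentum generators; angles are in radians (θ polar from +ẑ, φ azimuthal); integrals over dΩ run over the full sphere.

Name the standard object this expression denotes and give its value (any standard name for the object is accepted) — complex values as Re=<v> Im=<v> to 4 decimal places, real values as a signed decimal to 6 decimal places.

Legendre polynomial (addition theorem), +0.323435

This sum is the spherical-harmonic addition theorem: it equals the Legendre polynomial P_l(cos γ) of the angle γ between the two directions.
Expand P_7 via completeness: Σ_{m} conj(Y_{7,m}) at Ω₁ times Y_{7,m} at Ω₂ —
  m=-7: (0.163524, 0.425754) × (0.086421, -0.490798) = (0.223091, -0.043463)  (running Σ = (0.223091, -0.043463))
  m=-6: (-0.097829, 0.260792) × (-0.021185, 0.054010) = (-0.012013, -0.010809)  (running Σ = (0.211078, -0.054272))
  m=-5: (0.201276, -0.106412) × (-0.196047, 0.303652) = (-0.007147, 0.081980)  (running Σ = (0.203931, 0.027708))
  m=-4: (0.290141, 0.070772) × (0.047506, -0.048719) = (0.017232, -0.010773)  (running Σ = (0.221163, 0.016935))
  m=-3: (-0.083809, -0.120950) × (0.267998, -0.182758) = (-0.044565, -0.017098)  (running Σ = (0.176597, -0.000163))
  m=-2: (0.035866, -0.298389) × (-0.066711, 0.028126) = (0.006000, 0.020915)  (running Σ = (0.182597, 0.020752))
  m=-1: (-0.085953, 0.076240) × (-0.304743, 0.061616) = (0.021496, -0.028530)  (running Σ = (0.204093, -0.007778))
  m=0: (-0.300133, -0.000000) × (0.073679, 0.000000) = (-0.022113, -0.000000)  (running Σ = (0.181980, -0.007778))
  m=1: (0.085953, 0.076240) × (0.304743, 0.061616) = (0.021496, 0.028530)  (running Σ = (0.203476, 0.020752))
  m=2: (0.035866, 0.298389) × (-0.066711, -0.028126) = (0.006000, -0.020915)  (running Σ = (0.209475, -0.000163))
  m=3: (0.083809, -0.120950) × (-0.267998, -0.182758) = (-0.044565, 0.017098)  (running Σ = (0.164910, 0.016935))
  m=4: (0.290141, -0.070772) × (0.047506, 0.048719) = (0.017232, 0.010773)  (running Σ = (0.182142, 0.027708))
  m=5: (-0.201276, -0.106412) × (0.196047, 0.303652) = (-0.007147, -0.081980)  (running Σ = (0.174994, -0.054272))
  m=6: (-0.097829, -0.260792) × (-0.021185, -0.054010) = (-0.012013, 0.010809)  (running Σ = (0.162982, -0.043463))
  m=7: (-0.163524, 0.425754) × (-0.086421, -0.490798) = (0.223091, 0.043463)  (running Σ = (0.386073, 0.000000))
Total Σ_m = (0.386073, 0.000000). Multiply by 0.837758: (0.323435, 0.000000). P_7(cos γ) = 0.323435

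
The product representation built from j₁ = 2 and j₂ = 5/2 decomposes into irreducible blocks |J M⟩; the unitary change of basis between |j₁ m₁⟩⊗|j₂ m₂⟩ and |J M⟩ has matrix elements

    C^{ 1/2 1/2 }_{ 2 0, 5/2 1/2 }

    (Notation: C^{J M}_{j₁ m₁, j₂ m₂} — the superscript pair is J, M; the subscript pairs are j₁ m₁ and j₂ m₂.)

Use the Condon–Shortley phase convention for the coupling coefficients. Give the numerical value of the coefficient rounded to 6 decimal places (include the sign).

+0.447214

√[2·4!0!1!/6! · 2!2!3!2!1!0!] = √(16/5)
  +(−1)^2/∏(2,2,0,1,0,0)! = 1/4  (running 1/4)
⟨..|..⟩ = √(16/5)·(1/4) = +0.447214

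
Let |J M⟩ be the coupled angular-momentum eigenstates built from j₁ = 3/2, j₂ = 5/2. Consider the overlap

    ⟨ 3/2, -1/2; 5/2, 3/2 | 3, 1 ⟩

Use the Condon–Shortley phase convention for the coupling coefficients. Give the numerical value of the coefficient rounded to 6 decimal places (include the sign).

√[7·1!2!4!/8! · 1!2!4!1!4!2!] = √(96/5)
  +(−1)^0/∏(0,1,2,4,0,0)! = 1/48  (running 1/48)
  +(−1)^1/∏(1,0,1,3,1,1)! = -1/6  (running -7/48)
⟨..|..⟩ = √(96/5)·(-7/48) = -0.639010

-0.639010  (= −√(49/120))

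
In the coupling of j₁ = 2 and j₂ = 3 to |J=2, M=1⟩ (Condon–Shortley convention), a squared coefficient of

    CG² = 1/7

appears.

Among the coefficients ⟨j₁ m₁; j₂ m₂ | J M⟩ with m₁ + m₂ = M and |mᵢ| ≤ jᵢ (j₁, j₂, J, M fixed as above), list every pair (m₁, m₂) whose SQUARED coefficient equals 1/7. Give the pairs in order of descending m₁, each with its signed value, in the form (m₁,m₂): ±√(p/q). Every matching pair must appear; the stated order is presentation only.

(0,1): +√(1/7)

Admissible pairs with m₁+m₂ = M = 1: (-2,3), (-1,2), (0,1), (1,0), (2,-1)
  (m₁,m₂)=(2,-1): CG² = 3/14, CG = +√(3/14)
  (m₁,m₂)=(1,0): CG² = 2/7, CG = −√(2/7)
  (m₁,m₂)=(0,1): CG² = 1/7, CG = +√(1/7)   ← matches the target
  (m₁,m₂)=(-1,2): CG² = 0/1, CG = 0
  (m₁,m₂)=(-2,3): CG² = 5/14, CG = −√(5/14)
Pairs with CG² = 1/7: (0,1): +√(1/7)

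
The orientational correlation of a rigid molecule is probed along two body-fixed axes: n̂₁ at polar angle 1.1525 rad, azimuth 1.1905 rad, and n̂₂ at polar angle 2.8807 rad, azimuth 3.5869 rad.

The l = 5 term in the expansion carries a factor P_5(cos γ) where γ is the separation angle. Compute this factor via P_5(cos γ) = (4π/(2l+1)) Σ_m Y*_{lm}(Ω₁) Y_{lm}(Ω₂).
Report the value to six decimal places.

0.067103

Term-by-term m-sum for l=5 (normalisation 4π/11 = 1.142397):
  m=-5: Y*=(0.279682, -0.096012)  Y=(0.000323, 0.000420)  product (0.000131, 0.000086)
  m=-4: Y*=(0.020614, -0.415167)  Y=(0.001311, 0.006139)  product (0.002576, -0.000418)
  m=-3: Y*=(-0.116374, -0.053359)  Y=(-0.010226, 0.042735)  product (0.003470, -0.004428)
  m=-2: Y*=(0.210292, -0.200110)  Y=(-0.123362, 0.152494)  product (0.004574, 0.056754)
  m=-1: Y*=(-0.080205, -0.200636)  Y=(-0.464494, 0.221694)  product (0.081735, 0.075413)
  m=+0: Y*=(0.245371, -0.000000)  Y=(-0.514451, 0.000000)  product (-0.126231, 0.000000)
  m=+1: Y*=(0.080205, -0.200636)  Y=(0.464494, 0.221694)  product (0.081735, -0.075413)
  m=+2: Y*=(0.210292, 0.200110)  Y=(-0.123362, -0.152494)  product (0.004574, -0.056754)
  m=+3: Y*=(0.116374, -0.053359)  Y=(0.010226, 0.042735)  product (0.003470, 0.004428)
  m=+4: Y*=(0.020614, 0.415167)  Y=(0.001311, -0.006139)  product (0.002576, 0.000418)
  m=+5: Y*=(-0.279682, -0.096012)  Y=(-0.000323, 0.000420)  product (0.000131, -0.000086)
Σ over m = (0.058739, 0.000000); ×(4π/11) → (0.067103, 0.000000). Real part: 0.067103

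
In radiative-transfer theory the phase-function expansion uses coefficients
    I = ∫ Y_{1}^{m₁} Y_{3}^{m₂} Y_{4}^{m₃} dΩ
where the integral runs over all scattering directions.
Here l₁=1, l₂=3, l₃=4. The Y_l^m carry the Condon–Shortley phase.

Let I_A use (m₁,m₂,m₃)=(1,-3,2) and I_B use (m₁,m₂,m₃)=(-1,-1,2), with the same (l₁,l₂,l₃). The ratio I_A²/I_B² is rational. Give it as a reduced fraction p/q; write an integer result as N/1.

Shared (l₁,l₂,l₃)=(1,3,4): N and (l;000)² cancel in I_A²/I_B².
A: Δ = 0!·2!·6!/9! = 1/252; Racah Σ t=0..0: t=0:+1/1440 = 1/1440; ⇒ 3j(1 3 4; 1 -3 2)² = 1/252, sgn +1
B: Δ = 0!·2!·6!/9! = 1/252; Racah Σ t=0..0: t=0:+1/96 = 1/96; ⇒ 3j(1 3 4; -1 -1 2)² = 5/84, sgn +1
I_A²/I_B² = (1/252)/(5/84) = 1/15

1/15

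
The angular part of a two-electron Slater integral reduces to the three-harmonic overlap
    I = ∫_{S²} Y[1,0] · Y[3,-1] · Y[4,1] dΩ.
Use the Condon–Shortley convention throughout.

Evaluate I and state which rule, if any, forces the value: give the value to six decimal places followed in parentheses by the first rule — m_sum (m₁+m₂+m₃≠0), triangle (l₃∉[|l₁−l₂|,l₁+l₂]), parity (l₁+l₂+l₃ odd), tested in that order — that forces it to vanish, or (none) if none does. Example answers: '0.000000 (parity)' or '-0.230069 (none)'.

Rules hold: Σm=0, L=8 even, 2≤4≤4.
N = 3·7·9 = 189
Δ = 0!·2!·6!/9! = 1/252
Racah Σ t=0..0: t=0:+1/36 = 1/36
⇒ 3j(1 3 4; 0 0 0)² = 4/63, sgn +1
Racah Σ t=0..0: t=0:+1/48 = 1/48
⇒ 3j(1 3 4; 0 -1 1)² = 5/84, sgn -1
4πI² = N·(3j₀)²·(3jₘ)² = 5/7
I = -1·√(0.714286/4π) = -0.23841361
No selection rule forces the value: the integral is nonzero (none).

-0.238414 (none)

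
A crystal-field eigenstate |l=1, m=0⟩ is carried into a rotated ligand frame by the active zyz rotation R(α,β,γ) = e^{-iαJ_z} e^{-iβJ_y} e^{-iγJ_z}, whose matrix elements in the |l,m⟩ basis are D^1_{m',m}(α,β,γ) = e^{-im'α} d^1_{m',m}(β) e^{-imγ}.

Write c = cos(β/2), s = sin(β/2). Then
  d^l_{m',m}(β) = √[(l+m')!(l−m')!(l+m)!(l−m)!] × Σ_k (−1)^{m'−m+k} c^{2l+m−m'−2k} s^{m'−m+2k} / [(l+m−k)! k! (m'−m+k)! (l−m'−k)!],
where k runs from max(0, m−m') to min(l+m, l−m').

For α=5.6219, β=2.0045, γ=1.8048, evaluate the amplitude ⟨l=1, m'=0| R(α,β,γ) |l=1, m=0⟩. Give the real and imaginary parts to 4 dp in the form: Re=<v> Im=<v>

D^1_{0,0}(5.6219,2.0045,1.8048) = e^{-i·0·5.6219}·d^1_{0,0}(2.0045)·e^{-i·0·1.8048}. Compute d first:
With c≡cos(β/2)=0.538408 and s≡sin(β/2)=0.842685, N=[1·1·1·1]^{1/2}=1.000000
k: max(0,(0)−(0))=0 … min(1+(0),1−(0))=1
  k=0: (−1)^0·1.0000/(1)·0.5384^2·0.8427^0 = +0.289883
  k=1: (−1)^1·1.0000/(1)·0.5384^0·0.8427^2 = -0.710117
d^1_{0,0}(2.0045) = +0.289883 -0.710117 = -0.420234
D = (+1.000000+0.000000i)·(-0.420234)·(+1.000000+0.000000i) = -0.420234+0.000000i

Re=-0.4202 Im=0.0000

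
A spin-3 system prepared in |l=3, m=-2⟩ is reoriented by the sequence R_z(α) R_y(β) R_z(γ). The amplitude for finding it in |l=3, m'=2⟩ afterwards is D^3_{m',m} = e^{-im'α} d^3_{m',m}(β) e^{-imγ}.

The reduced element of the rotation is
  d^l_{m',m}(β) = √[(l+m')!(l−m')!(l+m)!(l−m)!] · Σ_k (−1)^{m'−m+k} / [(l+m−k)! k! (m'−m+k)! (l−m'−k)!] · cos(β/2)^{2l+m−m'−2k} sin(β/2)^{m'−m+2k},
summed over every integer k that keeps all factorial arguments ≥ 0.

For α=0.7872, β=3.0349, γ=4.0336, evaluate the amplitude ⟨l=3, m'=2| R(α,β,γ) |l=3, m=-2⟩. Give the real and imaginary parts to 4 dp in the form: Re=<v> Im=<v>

Re=-0.9560 Im=-0.2034

First d^3_{2,-2}(β=3.0349), then the phase factors e^{-i(2)α} and e^{-i(-2)γ}:
c=cos(3.034900/2)=0.053321, s=sin(3.034900/2)=0.998577; N=√[120·1·1·120]=120.000000
The bounds max(0,m−m')=0 and min(l+m,l−m')=1 give 2 terms
  k=0: (−1)^4·120.0000/(24)·0.0533^2·0.9986^4 = +0.014135
  k=1: (−1)^5·120.0000/(120)·0.0533^0·0.9986^6 = -0.991495
d^3_{2,-2}(3.0349) = +0.014135 -0.991495 = -0.977360
Attach z-rotation phases: D = e^{-i(2)(0.7872)}·(-0.977360)·e^{-i(-2)(4.0336)} = -0.955967-0.203372i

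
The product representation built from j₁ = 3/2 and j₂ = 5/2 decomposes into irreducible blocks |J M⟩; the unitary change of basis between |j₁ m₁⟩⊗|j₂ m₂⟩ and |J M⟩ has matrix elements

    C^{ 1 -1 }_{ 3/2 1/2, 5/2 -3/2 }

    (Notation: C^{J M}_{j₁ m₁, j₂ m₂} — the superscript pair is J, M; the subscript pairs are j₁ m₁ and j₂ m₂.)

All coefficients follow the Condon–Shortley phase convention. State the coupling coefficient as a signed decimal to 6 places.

triangle: 3!*0!*2!/6! = 12/720
(j±m)!: 2!*1!*1!*4!*0!*2! = 96
prefactor² = (2J+1)*Δ*N² = 24/5
  k=1: −1/(1!*2!*0!*0!*0!*2!) = -1/4
Σ = -1/4  ⇒  CG² = 24/5*(-1/4)² = 3/10
CG = −√(3/10) = -0.547723

−√(3/10) ≈ -0.547723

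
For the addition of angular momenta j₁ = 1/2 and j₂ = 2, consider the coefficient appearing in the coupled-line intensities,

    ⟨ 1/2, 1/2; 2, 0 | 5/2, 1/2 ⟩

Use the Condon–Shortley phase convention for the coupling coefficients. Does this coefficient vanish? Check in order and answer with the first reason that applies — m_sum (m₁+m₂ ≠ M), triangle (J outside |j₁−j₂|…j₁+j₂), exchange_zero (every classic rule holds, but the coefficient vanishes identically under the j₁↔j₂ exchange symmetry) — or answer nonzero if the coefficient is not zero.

nonzero

m-sum: m₁+m₂ = 1/2+0 = 1/2, M = 1/2  ✓
triangle: |j₁−j₂| = 3/2 ≤ J = 5/2 ≤ j₁+j₂ = 5/2  ✓
exchange: j₁≠j₂ or m₁≠m₂ — the exchange symmetry imposes no constraint here
value check: CG = +√(3/5) = +0.774597 ≠ 0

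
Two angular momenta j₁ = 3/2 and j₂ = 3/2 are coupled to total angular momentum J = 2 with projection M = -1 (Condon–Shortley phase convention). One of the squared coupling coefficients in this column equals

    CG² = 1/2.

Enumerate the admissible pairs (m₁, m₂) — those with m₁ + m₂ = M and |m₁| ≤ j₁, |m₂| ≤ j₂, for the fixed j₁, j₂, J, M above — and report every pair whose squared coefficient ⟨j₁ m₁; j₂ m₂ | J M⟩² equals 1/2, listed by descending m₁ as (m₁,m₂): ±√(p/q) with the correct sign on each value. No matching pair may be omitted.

Admissible pairs with m₁+m₂ = M = -1: (-3/2,1/2), (-1/2,-1/2), (1/2,-3/2)
  (m₁,m₂)=(1/2,-3/2): CG² = 1/2, CG = +√(1/2)   ← matches the target
  (m₁,m₂)=(-1/2,-1/2): CG² = 0/1, CG = 0
  (m₁,m₂)=(-3/2,1/2): CG² = 1/2, CG = −√(1/2)   ← matches the target
Pairs with CG² = 1/2: (1/2,-3/2): +√(1/2); (-3/2,1/2): −√(1/2)

(1/2,-3/2): +√(1/2); (-3/2,1/2): −√(1/2)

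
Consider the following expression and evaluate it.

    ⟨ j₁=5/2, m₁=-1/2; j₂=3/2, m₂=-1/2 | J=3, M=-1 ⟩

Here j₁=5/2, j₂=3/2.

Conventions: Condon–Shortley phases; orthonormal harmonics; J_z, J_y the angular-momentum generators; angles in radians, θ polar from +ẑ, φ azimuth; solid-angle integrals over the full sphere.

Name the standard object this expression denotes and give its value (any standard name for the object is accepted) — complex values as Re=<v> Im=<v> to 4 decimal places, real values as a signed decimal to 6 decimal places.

This is a Clebsch–Gordan (vector-coupling) coefficient.
√[7·1!4!2!/8! · 2!3!1!2!2!4!] = √(48/5)
  +(−1)^0/∏(0,1,3,1,1,1)! = 1/6  (running 1/6)
  +(−1)^1/∏(1,0,2,0,2,2)! = -1/8  (running 1/24)
⟨..|..⟩ = √(48/5)·(1/24) = +0.129099

Clebsch–Gordan coefficient, +√(1/60) ≈ +0.129099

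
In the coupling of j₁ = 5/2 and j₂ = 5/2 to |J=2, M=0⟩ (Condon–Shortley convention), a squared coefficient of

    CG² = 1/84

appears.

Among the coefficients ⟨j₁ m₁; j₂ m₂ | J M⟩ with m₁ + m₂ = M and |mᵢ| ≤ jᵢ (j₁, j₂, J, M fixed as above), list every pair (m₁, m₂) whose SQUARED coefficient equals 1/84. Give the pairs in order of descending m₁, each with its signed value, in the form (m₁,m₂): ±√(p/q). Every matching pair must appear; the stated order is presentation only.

(3/2,-3/2): +√(1/84); (-3/2,3/2): −√(1/84)

Admissible pairs with m₁+m₂ = M = 0: (-5/2,5/2), (-3/2,3/2), (-1/2,1/2), (1/2,-1/2), (3/2,-3/2), (5/2,-5/2)
  (m₁,m₂)=(5/2,-5/2): CG² = 25/84, CG = +√(25/84)
  (m₁,m₂)=(3/2,-3/2): CG² = 1/84, CG = +√(1/84)   ← matches the target
  (m₁,m₂)=(1/2,-1/2): CG² = 4/21, CG = −√(4/21)
  (m₁,m₂)=(-1/2,1/2): CG² = 4/21, CG = +√(4/21)
  (m₁,m₂)=(-3/2,3/2): CG² = 1/84, CG = −√(1/84)   ← matches the target
  (m₁,m₂)=(-5/2,5/2): CG² = 25/84, CG = −√(25/84)
Pairs with CG² = 1/84: (3/2,-3/2): +√(1/84); (-3/2,3/2): −√(1/84)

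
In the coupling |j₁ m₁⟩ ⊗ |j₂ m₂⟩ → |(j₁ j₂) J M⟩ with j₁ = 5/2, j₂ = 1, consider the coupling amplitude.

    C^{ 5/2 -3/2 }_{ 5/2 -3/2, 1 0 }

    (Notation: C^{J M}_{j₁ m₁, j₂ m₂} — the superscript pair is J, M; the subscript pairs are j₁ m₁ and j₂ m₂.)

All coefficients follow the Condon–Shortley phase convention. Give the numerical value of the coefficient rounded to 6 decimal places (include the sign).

j₁+j₂−J=1  J+j₁−j₂=4  J−j₁+j₂=1  j₁+j₂+J+1=7
(j₁±m₁, j₂±m₂, J±M) = (1,4,1,1,1,4)
P² = 576/35
sum k=0..1:
  [0] +1/24 = 1/24
  [1] −1/6 = -1/6
S = -1/8
C² = P²·S² = 9/35 ; C = -0.507093

-0.507093  (= −√(9/35))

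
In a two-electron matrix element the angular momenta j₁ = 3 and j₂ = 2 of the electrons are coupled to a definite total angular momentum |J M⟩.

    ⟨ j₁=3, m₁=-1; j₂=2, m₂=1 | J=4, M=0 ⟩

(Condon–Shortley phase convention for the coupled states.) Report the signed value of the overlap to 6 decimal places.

-0.597614

√[9·1!5!3!/10! · 2!4!3!1!4!4!] = √(10368/35)
  +(−1)^0/∏(0,1,4,3,1,0)! = 1/144  (running 1/144)
  +(−1)^1/∏(1,0,3,2,2,1)! = -1/24  (running -5/144)
⟨..|..⟩ = √(10368/35)·(-5/144) = -0.597614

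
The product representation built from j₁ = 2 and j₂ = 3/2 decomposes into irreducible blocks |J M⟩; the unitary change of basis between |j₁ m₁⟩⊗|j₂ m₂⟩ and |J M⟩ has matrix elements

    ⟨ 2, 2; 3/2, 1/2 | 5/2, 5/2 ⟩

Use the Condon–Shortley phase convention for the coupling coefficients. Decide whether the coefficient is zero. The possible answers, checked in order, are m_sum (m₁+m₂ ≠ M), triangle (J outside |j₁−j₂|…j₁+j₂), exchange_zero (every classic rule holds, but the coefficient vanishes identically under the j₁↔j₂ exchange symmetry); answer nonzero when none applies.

m-sum: m₁+m₂ = 2+1/2 = 5/2, M = 5/2  ✓
triangle: |j₁−j₂| = 1/2 ≤ J = 5/2 ≤ j₁+j₂ = 7/2  ✓
exchange: j₁≠j₂ or m₁≠m₂ — the exchange symmetry imposes no constraint here
value check: CG = +√(4/7) = +0.755929 ≠ 0

nonzero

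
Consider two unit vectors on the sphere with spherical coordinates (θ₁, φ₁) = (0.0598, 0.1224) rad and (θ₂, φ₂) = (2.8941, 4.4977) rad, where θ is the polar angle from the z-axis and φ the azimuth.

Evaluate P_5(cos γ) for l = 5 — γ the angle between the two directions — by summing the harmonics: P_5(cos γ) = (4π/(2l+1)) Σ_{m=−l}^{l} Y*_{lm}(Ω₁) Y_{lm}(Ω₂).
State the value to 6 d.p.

Term-by-term m-sum for l=5 (normalisation 4π/11 = 1.142397):
  term(m=-5) = -0.00000 - 0.00000j   from Y*(Ω₁)=0.00000 + 0.00000j, Y(Ω₂)=-0.00036 + 0.00020j
  term(m=-4) = -0.00000 - 0.00000j   from Y*(Ω₁)=0.00002 + 0.00001j, Y(Ω₂)=-0.00335 - 0.00388j
  term(m=-3) = 0.00002 - 0.00001j   from Y*(Ω₁)=0.00055 + 0.00021j, Y(Ω₂)=0.02278 - 0.03034j
  term(m=-2) = 0.00169 + 0.00135j   from Y*(Ω₁)=0.01166 + 0.00291j, Y(Ω₂)=0.16317 + 0.07471j
  term(m=-1) = -0.02510 + 0.07161j   from Y*(Ω₁)=0.15009 + 0.01846j, Y(Ω₂)=-0.10690 + 0.49026j
  term(m=+0) = -0.50248 + 0.00000j   from Y*(Ω₁)=0.91067 + 0.00000j, Y(Ω₂)=-0.55176 + 0.00000j
  term(m=+1) = -0.02510 - 0.07161j   from Y*(Ω₁)=-0.15009 + 0.01846j, Y(Ω₂)=0.10690 + 0.49026j
  term(m=+2) = 0.00169 - 0.00135j   from Y*(Ω₁)=0.01166 - 0.00291j, Y(Ω₂)=0.16317 - 0.07471j
  term(m=+3) = 0.00002 + 0.00001j   from Y*(Ω₁)=-0.00055 + 0.00021j, Y(Ω₂)=-0.02278 - 0.03034j
  term(m=+4) = -0.00000 + 0.00000j   from Y*(Ω₁)=0.00002 - 0.00001j, Y(Ω₂)=-0.00335 + 0.00388j
  term(m=+5) = -0.00000 + 0.00000j   from Y*(Ω₁)=-0.00000 + 0.00000j, Y(Ω₂)=0.00036 + 0.00020j
Total Σ_m = -0.54926 + 0.00000j. Multiply by 1.142397: -0.62748 + 0.00000j. P_5(cos γ) = -0.627475

-0.627475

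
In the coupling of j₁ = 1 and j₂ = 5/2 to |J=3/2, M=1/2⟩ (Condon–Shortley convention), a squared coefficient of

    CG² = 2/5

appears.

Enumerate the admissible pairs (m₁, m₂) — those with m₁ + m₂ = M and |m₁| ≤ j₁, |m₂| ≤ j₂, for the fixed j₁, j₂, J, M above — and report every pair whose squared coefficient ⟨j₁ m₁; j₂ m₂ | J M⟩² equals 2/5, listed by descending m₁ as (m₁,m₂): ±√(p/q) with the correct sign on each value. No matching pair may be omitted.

Admissible pairs with m₁+m₂ = M = 1/2: (-1,3/2), (0,1/2), (1,-1/2)
  (m₁,m₂)=(1,-1/2): CG² = 1/5, CG = +√(1/5)
  (m₁,m₂)=(0,1/2): CG² = 2/5, CG = −√(2/5)   ← matches the target
  (m₁,m₂)=(-1,3/2): CG² = 2/5, CG = +√(2/5)   ← matches the target
Pairs with CG² = 2/5: (0,1/2): −√(2/5); (-1,3/2): +√(2/5)

(0,1/2): −√(2/5); (-1,3/2): +√(2/5)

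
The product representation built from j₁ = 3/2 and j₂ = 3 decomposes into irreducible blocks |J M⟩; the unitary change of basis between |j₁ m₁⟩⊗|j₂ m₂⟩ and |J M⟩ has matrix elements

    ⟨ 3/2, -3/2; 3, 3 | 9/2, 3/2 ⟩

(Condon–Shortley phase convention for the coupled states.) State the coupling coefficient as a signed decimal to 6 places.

triangle: 0!*3!*6!/10! = 4320/3628800
(j±m)!: 0!*3!*6!*0!*6!*3! = 18662400
prefactor² = (2J+1)*Δ*N² = 1555200/7
  k=0: +1/(0!*0!*3!*6!*0!*0!) = 1/4320
Σ = 1/4320  ⇒  CG² = 1555200/7*(1/4320)² = 1/84
CG = +√(1/84) = +0.109109

+0.109109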